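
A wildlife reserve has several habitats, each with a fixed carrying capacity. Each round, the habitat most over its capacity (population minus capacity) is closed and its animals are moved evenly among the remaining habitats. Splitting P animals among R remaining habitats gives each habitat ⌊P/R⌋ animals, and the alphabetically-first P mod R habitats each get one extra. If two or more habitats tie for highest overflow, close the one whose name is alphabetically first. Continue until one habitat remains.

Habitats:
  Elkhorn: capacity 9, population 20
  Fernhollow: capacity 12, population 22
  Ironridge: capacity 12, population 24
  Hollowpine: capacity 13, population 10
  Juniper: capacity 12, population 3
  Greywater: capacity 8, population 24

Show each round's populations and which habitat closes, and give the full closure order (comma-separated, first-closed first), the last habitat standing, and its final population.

Round 1: Elkhorn=20 Fernhollow=22 Greywater=24 Hollowpine=10 Ironridge=24 Juniper=3 → close Greywater (overflow 16)
  24÷5 = 4 each, +1 to first 4
Round 2: Elkhorn=25 Fernhollow=27 Hollowpine=15 Ironridge=29 Juniper=7 → close Ironridge (overflow 17)
  29÷4 = 7 each, +1 to first 1
Round 3: Elkhorn=33 Fernhollow=34 Hollowpine=22 Juniper=14 → close Elkhorn (overflow 24)
  33÷3 = 11 each, +1 to first 0
Round 4: Fernhollow=45 Hollowpine=33 Juniper=25 → close Fernhollow (overflow 33)
  45÷2 = 22 each, +1 to first 1
Round 5: Hollowpine=56 Juniper=47 → close Hollowpine (overflow 43)
  56÷1 = 56 each, +1 to first 0

Closure order: Greywater, Ironridge, Elkhorn, Fernhollow, Hollowpine
Last habitat: Juniper with 103 animals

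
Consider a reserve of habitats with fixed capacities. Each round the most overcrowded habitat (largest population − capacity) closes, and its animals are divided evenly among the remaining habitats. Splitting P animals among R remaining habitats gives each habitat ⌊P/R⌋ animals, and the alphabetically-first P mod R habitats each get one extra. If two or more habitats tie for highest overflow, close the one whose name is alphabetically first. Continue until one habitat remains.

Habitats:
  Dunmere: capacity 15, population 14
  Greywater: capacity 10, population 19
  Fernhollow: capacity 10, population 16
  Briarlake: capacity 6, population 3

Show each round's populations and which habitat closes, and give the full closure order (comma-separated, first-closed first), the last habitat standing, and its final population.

Closure order: Greywater, Fernhollow, Dunmere
Last habitat: Briarlake with 52 animals

Round 1: Briarlake=3 Dunmere=14 Fernhollow=16 Greywater=19 → close Greywater (overflow 9)
  19÷3 = 6 each, +1 to first 1
Round 2: Briarlake=10 Dunmere=20 Fernhollow=22 → close Fernhollow (overflow 12)
  22÷2 = 11 each, +1 to first 0
Round 3: Briarlake=21 Dunmere=31 → close Dunmere (overflow 16)
  31÷1 = 31 each, +1 to first 0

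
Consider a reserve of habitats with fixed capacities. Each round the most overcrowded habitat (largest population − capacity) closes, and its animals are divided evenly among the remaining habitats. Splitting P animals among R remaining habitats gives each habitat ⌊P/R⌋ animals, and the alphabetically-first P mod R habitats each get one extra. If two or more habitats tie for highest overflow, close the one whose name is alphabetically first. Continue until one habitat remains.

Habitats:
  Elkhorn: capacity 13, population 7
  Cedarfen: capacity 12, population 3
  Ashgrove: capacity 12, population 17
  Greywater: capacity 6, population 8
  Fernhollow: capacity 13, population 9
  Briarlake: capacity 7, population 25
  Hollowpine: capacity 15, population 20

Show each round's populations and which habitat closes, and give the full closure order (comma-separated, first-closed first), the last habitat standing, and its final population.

Round 1: Ashgrove=17 Briarlake=25 Cedarfen=3 Elkhorn=7 Fernhollow=9 Greywater=8 Hollowpine=20 → close Briarlake (overflow 18)
  25÷6 = 4 each, +1 to first 1
Round 2: Ashgrove=22 Cedarfen=7 Elkhorn=11 Fernhollow=13 Greywater=12 Hollowpine=24 → close Ashgrove (overflow 10)
  22÷5 = 4 each, +1 to first 2
Round 3: Cedarfen=12 Elkhorn=16 Fernhollow=17 Greywater=16 Hollowpine=28 → close Hollowpine (overflow 13)
  28÷4 = 7 each, +1 to first 0
Round 4: Cedarfen=19 Elkhorn=23 Fernhollow=24 Greywater=23 → close Greywater (overflow 17)
  23÷3 = 7 each, +1 to first 2
Round 5: Cedarfen=27 Elkhorn=31 Fernhollow=31 → close Elkhorn (overflow 18)
  31÷2 = 15 each, +1 to first 1
Round 6: Cedarfen=43 Fernhollow=46 → close Fernhollow (overflow 33)
  46÷1 = 46 each, +1 to first 0

Closure order: Briarlake, Ashgrove, Hollowpine, Greywater, Elkhorn, Fernhollow
Last habitat: Cedarfen with 89 animals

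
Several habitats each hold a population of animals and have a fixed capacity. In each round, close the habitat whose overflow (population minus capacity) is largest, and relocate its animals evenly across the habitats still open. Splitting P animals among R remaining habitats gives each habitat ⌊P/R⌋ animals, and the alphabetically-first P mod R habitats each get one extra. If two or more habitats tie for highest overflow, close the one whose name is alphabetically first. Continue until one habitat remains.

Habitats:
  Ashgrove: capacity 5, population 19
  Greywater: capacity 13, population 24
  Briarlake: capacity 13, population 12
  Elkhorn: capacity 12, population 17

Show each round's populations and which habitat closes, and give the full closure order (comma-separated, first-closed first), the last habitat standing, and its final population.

Closure order: Ashgrove, Greywater, Elkhorn
Last habitat: Briarlake with 72 animals

Round 1: Ashgrove=19 Briarlake=12 Elkhorn=17 Greywater=24 → close Ashgrove (overflow 14)
  19÷3 = 6 each, +1 to first 1
Round 2: Briarlake=19 Elkhorn=23 Greywater=30 → close Greywater (overflow 17)
  30÷2 = 15 each, +1 to first 0
Round 3: Briarlake=34 Elkhorn=38 → close Elkhorn (overflow 26)
  38÷1 = 38 each, +1 to first 0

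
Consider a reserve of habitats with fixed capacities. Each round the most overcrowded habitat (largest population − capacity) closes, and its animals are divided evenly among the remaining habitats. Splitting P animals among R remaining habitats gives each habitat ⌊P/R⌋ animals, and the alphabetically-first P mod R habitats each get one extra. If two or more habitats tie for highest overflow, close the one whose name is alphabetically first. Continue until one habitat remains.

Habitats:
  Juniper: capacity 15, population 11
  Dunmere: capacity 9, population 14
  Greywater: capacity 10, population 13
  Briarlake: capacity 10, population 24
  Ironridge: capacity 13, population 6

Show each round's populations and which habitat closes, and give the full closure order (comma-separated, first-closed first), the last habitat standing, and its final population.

Round 1: Briarlake=24 Dunmere=14 Greywater=13 Ironridge=6 Juniper=11 → close Briarlake (overflow 14)
  24÷4 = 6 each, +1 to first 0
Round 2: Dunmere=20 Greywater=19 Ironridge=12 Juniper=17 → close Dunmere (overflow 11)
  20÷3 = 6 each, +1 to first 2
Round 3: Greywater=26 Ironridge=19 Juniper=23 → close Greywater (overflow 16)
  26÷2 = 13 each, +1 to first 0
Round 4: Ironridge=32 Juniper=36 → close Juniper (overflow 21)
  36÷1 = 36 each, +1 to first 0

Closure order: Briarlake, Dunmere, Greywater, Juniper
Last habitat: Ironridge with 68 animals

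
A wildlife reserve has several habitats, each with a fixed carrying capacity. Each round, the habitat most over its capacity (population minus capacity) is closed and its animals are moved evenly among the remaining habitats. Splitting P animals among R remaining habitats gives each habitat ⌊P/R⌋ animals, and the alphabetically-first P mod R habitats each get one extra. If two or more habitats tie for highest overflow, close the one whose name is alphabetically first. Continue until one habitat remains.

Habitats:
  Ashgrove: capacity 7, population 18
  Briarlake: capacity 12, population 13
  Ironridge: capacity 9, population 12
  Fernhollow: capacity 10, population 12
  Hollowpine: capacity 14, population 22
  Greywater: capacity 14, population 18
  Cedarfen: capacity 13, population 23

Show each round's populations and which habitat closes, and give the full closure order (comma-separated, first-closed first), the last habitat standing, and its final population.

Closure order: Ashgrove, Cedarfen, Hollowpine, Greywater, Briarlake, Fernhollow
Last habitat: Ironridge with 118 animals

Round 1: Ashgrove=18 Briarlake=13 Cedarfen=23 Fernhollow=12 Greywater=18 Hollowpine=22 Ironridge=12 → close Ashgrove (overflow 11)
  18÷6 = 3 each, +1 to first 0
Round 2: Briarlake=16 Cedarfen=26 Fernhollow=15 Greywater=21 Hollowpine=25 Ironridge=15 → close Cedarfen (overflow 13)
  26÷5 = 5 each, +1 to first 1
Round 3: Briarlake=22 Fernhollow=20 Greywater=26 Hollowpine=30 Ironridge=20 → close Hollowpine (overflow 16)
  30÷4 = 7 each, +1 to first 2
Round 4: Briarlake=30 Fernhollow=28 Greywater=33 Ironridge=27 → close Greywater (overflow 19)
  33÷3 = 11 each, +1 to first 0
Round 5: Briarlake=41 Fernhollow=39 Ironridge=38 → close Briarlake (overflow 29)
  41÷2 = 20 each, +1 to first 1
Round 6: Fernhollow=60 Ironridge=58 → close Fernhollow (overflow 50)
  60÷1 = 60 each, +1 to first 0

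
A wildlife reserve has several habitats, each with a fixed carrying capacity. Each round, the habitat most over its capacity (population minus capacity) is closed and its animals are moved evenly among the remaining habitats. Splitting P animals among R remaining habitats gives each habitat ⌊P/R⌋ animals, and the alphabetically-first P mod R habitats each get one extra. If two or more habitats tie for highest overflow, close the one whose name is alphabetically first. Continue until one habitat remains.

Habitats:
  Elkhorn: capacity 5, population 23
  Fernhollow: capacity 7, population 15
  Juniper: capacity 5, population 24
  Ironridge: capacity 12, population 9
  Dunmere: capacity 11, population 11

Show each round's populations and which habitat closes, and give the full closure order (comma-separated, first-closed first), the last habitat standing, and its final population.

Round 1: Dunmere=11 Elkhorn=23 Fernhollow=15 Ironridge=9 Juniper=24 → close Juniper (overflow 19)
  24÷4 = 6 each, +1 to first 0
Round 2: Dunmere=17 Elkhorn=29 Fernhollow=21 Ironridge=15 → close Elkhorn (overflow 24)
  29÷3 = 9 each, +1 to first 2
Round 3: Dunmere=27 Fernhollow=31 Ironridge=24 → close Fernhollow (overflow 24)
  31÷2 = 15 each, +1 to first 1
Round 4: Dunmere=43 Ironridge=39 → close Dunmere (overflow 32)
  43÷1 = 43 each, +1 to first 0

Closure order: Juniper, Elkhorn, Fernhollow, Dunmere
Last habitat: Ironridge with 82 animals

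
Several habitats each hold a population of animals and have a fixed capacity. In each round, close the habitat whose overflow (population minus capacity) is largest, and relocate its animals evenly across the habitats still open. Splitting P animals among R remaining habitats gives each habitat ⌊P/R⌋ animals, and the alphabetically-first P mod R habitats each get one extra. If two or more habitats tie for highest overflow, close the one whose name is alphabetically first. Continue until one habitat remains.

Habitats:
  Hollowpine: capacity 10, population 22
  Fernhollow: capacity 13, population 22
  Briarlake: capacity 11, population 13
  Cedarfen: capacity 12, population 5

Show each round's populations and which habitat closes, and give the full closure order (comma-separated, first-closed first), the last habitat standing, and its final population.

Round 1: Briarlake=13 Cedarfen=5 Fernhollow=22 Hollowpine=22 → close Hollowpine (overflow 12)
  22÷3 = 7 each, +1 to first 1
Round 2: Briarlake=21 Cedarfen=12 Fernhollow=29 → close Fernhollow (overflow 16)
  29÷2 = 14 each, +1 to first 1
Round 3: Briarlake=36 Cedarfen=26 → close Briarlake (overflow 25)
  36÷1 = 36 each, +1 to first 0

Closure order: Hollowpine, Fernhollow, Briarlake
Last habitat: Cedarfen with 62 animals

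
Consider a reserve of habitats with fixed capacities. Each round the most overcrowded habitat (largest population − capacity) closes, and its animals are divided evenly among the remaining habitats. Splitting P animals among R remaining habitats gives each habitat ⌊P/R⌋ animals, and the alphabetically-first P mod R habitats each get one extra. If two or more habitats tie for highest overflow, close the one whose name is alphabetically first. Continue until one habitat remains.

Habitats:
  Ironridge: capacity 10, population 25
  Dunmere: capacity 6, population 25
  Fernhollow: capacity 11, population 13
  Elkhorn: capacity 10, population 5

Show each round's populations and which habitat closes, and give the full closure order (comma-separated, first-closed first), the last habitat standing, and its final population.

Closure order: Dunmere, Ironridge, Fernhollow
Last habitat: Elkhorn with 68 animals

Round 1: Dunmere=25 Elkhorn=5 Fernhollow=13 Ironridge=25 → close Dunmere (overflow 19)
  25÷3 = 8 each, +1 to first 1
Round 2: Elkhorn=14 Fernhollow=21 Ironridge=33 → close Ironridge (overflow 23)
  33÷2 = 16 each, +1 to first 1
Round 3: Elkhorn=31 Fernhollow=37 → close Fernhollow (overflow 26)
  37÷1 = 37 each, +1 to first 0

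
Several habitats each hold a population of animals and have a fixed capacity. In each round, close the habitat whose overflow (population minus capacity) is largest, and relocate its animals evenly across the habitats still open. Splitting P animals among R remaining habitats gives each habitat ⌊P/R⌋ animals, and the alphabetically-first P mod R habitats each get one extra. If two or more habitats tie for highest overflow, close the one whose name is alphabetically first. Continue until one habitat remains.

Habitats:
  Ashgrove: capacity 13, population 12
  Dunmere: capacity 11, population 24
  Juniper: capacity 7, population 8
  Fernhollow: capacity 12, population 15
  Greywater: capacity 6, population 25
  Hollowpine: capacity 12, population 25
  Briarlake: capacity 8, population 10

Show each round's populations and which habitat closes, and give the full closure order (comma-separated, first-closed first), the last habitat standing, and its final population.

Round 1: Ashgrove=12 Briarlake=10 Dunmere=24 Fernhollow=15 Greywater=25 Hollowpine=25 Juniper=8 → close Greywater (overflow 19)
  25÷6 = 4 each, +1 to first 1
Round 2: Ashgrove=17 Briarlake=14 Dunmere=28 Fernhollow=19 Hollowpine=29 Juniper=12 → close Dunmere (overflow 17)
  28÷5 = 5 each, +1 to first 3
Round 3: Ashgrove=23 Briarlake=20 Fernhollow=25 Hollowpine=34 Juniper=17 → close Hollowpine (overflow 22)
  34÷4 = 8 each, +1 to first 2
Round 4: Ashgrove=32 Briarlake=29 Fernhollow=33 Juniper=25 → close Briarlake (overflow 21)
  29÷3 = 9 each, +1 to first 2
Round 5: Ashgrove=42 Fernhollow=43 Juniper=34 → close Fernhollow (overflow 31)
  43÷2 = 21 each, +1 to first 1
Round 6: Ashgrove=64 Juniper=55 → close Ashgrove (overflow 51)
  64÷1 = 64 each, +1 to first 0

Closure order: Greywater, Dunmere, Hollowpine, Briarlake, Fernhollow, Ashgrove
Last habitat: Juniper with 119 animals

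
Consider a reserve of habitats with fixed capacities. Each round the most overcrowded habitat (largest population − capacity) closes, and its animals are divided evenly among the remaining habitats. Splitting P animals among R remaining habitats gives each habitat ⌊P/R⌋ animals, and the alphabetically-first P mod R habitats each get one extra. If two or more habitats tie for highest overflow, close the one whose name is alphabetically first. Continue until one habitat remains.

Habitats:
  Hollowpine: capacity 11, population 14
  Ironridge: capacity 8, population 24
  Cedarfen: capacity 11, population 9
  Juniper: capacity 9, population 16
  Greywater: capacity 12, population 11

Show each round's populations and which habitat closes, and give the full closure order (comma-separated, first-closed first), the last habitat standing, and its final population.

Closure order: Ironridge, Juniper, Hollowpine, Cedarfen
Last habitat: Greywater with 74 animals

Round 1: Cedarfen=9 Greywater=11 Hollowpine=14 Ironridge=24 Juniper=16 → close Ironridge (overflow 16)
  24÷4 = 6 each, +1 to first 0
Round 2: Cedarfen=15 Greywater=17 Hollowpine=20 Juniper=22 → close Juniper (overflow 13)
  22÷3 = 7 each, +1 to first 1
Round 3: Cedarfen=23 Greywater=24 Hollowpine=27 → close Hollowpine (overflow 16)
  27÷2 = 13 each, +1 to first 1
Round 4: Cedarfen=37 Greywater=37 → close Cedarfen (overflow 26)
  37÷1 = 37 each, +1 to first 0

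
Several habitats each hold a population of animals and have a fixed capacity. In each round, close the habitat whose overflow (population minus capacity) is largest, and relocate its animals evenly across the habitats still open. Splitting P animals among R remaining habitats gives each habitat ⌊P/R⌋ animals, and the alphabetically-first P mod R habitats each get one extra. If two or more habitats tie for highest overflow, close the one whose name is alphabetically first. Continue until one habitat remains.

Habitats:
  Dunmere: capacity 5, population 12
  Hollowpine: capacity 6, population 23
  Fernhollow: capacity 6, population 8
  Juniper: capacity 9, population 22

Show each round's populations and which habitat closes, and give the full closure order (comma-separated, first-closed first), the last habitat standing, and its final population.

Closure order: Hollowpine, Juniper, Dunmere
Last habitat: Fernhollow with 65 animals

Round 1: Dunmere=12 Fernhollow=8 Hollowpine=23 Juniper=22 → close Hollowpine (overflow 17)
  23÷3 = 7 each, +1 to first 2
Round 2: Dunmere=20 Fernhollow=16 Juniper=29 → close Juniper (overflow 20)
  29÷2 = 14 each, +1 to first 1
Round 3: Dunmere=35 Fernhollow=30 → close Dunmere (overflow 30)
  35÷1 = 35 each, +1 to first 0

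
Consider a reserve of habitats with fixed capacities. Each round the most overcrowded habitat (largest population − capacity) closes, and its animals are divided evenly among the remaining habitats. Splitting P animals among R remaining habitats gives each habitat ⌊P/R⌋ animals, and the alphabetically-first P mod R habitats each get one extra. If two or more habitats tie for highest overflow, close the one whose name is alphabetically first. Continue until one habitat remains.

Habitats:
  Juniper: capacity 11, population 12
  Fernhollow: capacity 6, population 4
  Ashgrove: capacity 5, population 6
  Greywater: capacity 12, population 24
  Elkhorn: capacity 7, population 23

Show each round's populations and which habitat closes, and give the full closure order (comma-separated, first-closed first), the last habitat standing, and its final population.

Round 1: Ashgrove=6 Elkhorn=23 Fernhollow=4 Greywater=24 Juniper=12 → close Elkhorn (overflow 16)
  23÷4 = 5 each, +1 to first 3
Round 2: Ashgrove=12 Fernhollow=10 Greywater=30 Juniper=17 → close Greywater (overflow 18)
  30÷3 = 10 each, +1 to first 0
Round 3: Ashgrove=22 Fernhollow=20 Juniper=27 → close Ashgrove (overflow 17)
  22÷2 = 11 each, +1 to first 0
Round 4: Fernhollow=31 Juniper=38 → close Juniper (overflow 27)
  38÷1 = 38 each, +1 to first 0

Closure order: Elkhorn, Greywater, Ashgrove, Juniper
Last habitat: Fernhollow with 69 animals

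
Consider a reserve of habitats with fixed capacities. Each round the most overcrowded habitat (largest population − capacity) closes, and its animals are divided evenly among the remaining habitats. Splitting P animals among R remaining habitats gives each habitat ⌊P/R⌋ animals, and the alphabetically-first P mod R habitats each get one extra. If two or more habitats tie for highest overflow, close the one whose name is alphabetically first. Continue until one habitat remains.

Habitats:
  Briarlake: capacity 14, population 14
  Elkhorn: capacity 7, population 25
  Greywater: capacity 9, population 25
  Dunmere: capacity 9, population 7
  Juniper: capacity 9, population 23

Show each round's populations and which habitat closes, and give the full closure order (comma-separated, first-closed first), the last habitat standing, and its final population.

Round 1: Briarlake=14 Dunmere=7 Elkhorn=25 Greywater=25 Juniper=23 → close Elkhorn (overflow 18)
  25÷4 = 6 each, +1 to first 1
Round 2: Briarlake=21 Dunmere=13 Greywater=31 Juniper=29 → close Greywater (overflow 22)
  31÷3 = 10 each, +1 to first 1
Round 3: Briarlake=32 Dunmere=23 Juniper=39 → close Juniper (overflow 30)
  39÷2 = 19 each, +1 to first 1
Round 4: Briarlake=52 Dunmere=42 → close Briarlake (overflow 38)
  52÷1 = 52 each, +1 to first 0

Closure order: Elkhorn, Greywater, Juniper, Briarlake
Last habitat: Dunmere with 94 animals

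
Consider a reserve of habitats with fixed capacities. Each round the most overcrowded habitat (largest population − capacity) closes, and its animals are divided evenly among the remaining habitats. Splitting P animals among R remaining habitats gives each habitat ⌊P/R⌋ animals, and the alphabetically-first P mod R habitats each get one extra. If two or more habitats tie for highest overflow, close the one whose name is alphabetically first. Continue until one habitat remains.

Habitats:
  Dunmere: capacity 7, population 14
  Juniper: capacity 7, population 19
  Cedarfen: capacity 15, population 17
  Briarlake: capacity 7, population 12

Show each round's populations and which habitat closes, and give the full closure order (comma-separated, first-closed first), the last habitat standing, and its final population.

Closure order: Juniper, Dunmere, Briarlake
Last habitat: Cedarfen with 62 animals

Round 1: Briarlake=12 Cedarfen=17 Dunmere=14 Juniper=19 → close Juniper (overflow 12)
  19÷3 = 6 each, +1 to first 1
Round 2: Briarlake=19 Cedarfen=23 Dunmere=20 → close Dunmere (overflow 13)
  20÷2 = 10 each, +1 to first 0
Round 3: Briarlake=29 Cedarfen=33 → close Briarlake (overflow 22)
  29÷1 = 29 each, +1 to first 0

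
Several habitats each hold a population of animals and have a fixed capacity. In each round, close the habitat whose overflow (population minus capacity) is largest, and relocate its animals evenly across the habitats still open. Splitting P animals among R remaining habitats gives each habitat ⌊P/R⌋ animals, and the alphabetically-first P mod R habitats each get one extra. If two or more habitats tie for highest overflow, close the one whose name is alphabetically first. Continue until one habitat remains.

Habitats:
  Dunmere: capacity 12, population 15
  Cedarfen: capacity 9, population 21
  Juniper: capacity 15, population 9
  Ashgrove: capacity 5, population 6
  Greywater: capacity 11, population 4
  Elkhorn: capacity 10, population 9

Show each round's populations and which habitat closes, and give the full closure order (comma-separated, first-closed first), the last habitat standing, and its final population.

Closure order: Cedarfen, Dunmere, Ashgrove, Elkhorn, Greywater
Last habitat: Juniper with 64 animals

Round 1: Ashgrove=6 Cedarfen=21 Dunmere=15 Elkhorn=9 Greywater=4 Juniper=9 → close Cedarfen (overflow 12)
  21÷5 = 4 each, +1 to first 1
Round 2: Ashgrove=11 Dunmere=19 Elkhorn=13 Greywater=8 Juniper=13 → close Dunmere (overflow 7)
  19÷4 = 4 each, +1 to first 3
Round 3: Ashgrove=16 Elkhorn=18 Greywater=13 Juniper=17 → close Ashgrove (overflow 11)
  16÷3 = 5 each, +1 to first 1
Round 4: Elkhorn=24 Greywater=18 Juniper=22 → close Elkhorn (overflow 14)
  24÷2 = 12 each, +1 to first 0
Round 5: Greywater=30 Juniper=34 → close Greywater (overflow 19)
  30÷1 = 30 each, +1 to first 0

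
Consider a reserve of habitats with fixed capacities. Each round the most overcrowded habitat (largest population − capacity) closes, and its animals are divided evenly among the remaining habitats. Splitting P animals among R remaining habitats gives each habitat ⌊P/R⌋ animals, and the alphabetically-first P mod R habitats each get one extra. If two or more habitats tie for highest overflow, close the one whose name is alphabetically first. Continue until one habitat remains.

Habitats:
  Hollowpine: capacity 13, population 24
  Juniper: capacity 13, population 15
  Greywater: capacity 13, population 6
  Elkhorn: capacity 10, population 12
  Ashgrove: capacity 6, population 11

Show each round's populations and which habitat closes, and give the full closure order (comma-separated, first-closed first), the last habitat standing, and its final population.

Closure order: Hollowpine, Ashgrove, Elkhorn, Juniper
Last habitat: Greywater with 68 animals

Round 1: Ashgrove=11 Elkhorn=12 Greywater=6 Hollowpine=24 Juniper=15 → close Hollowpine (overflow 11)
  24÷4 = 6 each, +1 to first 0
Round 2: Ashgrove=17 Elkhorn=18 Greywater=12 Juniper=21 → close Ashgrove (overflow 11)
  17÷3 = 5 each, +1 to first 2
Round 3: Elkhorn=24 Greywater=18 Juniper=26 → close Elkhorn (overflow 14)
  24÷2 = 12 each, +1 to first 0
Round 4: Greywater=30 Juniper=38 → close Juniper (overflow 25)
  38÷1 = 38 each, +1 to first 0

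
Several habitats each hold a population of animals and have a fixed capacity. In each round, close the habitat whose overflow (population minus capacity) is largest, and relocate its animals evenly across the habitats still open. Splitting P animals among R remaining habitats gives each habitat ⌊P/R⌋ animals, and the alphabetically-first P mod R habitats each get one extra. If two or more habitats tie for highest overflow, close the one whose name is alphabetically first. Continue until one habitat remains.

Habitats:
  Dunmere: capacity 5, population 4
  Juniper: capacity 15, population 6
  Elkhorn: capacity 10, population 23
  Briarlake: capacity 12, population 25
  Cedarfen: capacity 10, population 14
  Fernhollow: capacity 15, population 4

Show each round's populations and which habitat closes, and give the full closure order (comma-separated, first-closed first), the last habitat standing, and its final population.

Closure order: Briarlake, Elkhorn, Cedarfen, Dunmere, Fernhollow
Last habitat: Juniper with 76 animals

Round 1: Briarlake=25 Cedarfen=14 Dunmere=4 Elkhorn=23 Fernhollow=4 Juniper=6 → close Briarlake (overflow 13)
  25÷5 = 5 each, +1 to first 0
Round 2: Cedarfen=19 Dunmere=9 Elkhorn=28 Fernhollow=9 Juniper=11 → close Elkhorn (overflow 18)
  28÷4 = 7 each, +1 to first 0
Round 3: Cedarfen=26 Dunmere=16 Fernhollow=16 Juniper=18 → close Cedarfen (overflow 16)
  26÷3 = 8 each, +1 to first 2
Round 4: Dunmere=25 Fernhollow=25 Juniper=26 → close Dunmere (overflow 20)
  25÷2 = 12 each, +1 to first 1
Round 5: Fernhollow=38 Juniper=38 → close Fernhollow (overflow 23)
  38÷1 = 38 each, +1 to first 0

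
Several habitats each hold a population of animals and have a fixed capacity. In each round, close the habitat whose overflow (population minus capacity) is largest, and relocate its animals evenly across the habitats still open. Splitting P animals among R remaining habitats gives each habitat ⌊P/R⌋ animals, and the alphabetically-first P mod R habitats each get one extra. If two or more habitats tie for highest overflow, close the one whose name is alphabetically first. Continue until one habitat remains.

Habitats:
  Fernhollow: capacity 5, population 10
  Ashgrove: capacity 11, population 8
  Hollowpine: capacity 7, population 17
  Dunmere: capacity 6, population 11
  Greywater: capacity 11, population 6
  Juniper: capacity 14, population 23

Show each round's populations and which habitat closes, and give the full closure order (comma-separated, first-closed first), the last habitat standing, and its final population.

Round 1: Ashgrove=8 Dunmere=11 Fernhollow=10 Greywater=6 Hollowpine=17 Juniper=23 → close Hollowpine (overflow 10)
  17÷5 = 3 each, +1 to first 2
Round 2: Ashgrove=12 Dunmere=15 Fernhollow=13 Greywater=9 Juniper=26 → close Juniper (overflow 12)
  26÷4 = 6 each, +1 to first 2
Round 3: Ashgrove=19 Dunmere=22 Fernhollow=19 Greywater=15 → close Dunmere (overflow 16)
  22÷3 = 7 each, +1 to first 1
Round 4: Ashgrove=27 Fernhollow=26 Greywater=22 → close Fernhollow (overflow 21)
  26÷2 = 13 each, +1 to first 0
Round 5: Ashgrove=40 Greywater=35 → close Ashgrove (overflow 29)
  40÷1 = 40 each, +1 to first 0

Closure order: Hollowpine, Juniper, Dunmere, Fernhollow, Ashgrove
Last habitat: Greywater with 75 animals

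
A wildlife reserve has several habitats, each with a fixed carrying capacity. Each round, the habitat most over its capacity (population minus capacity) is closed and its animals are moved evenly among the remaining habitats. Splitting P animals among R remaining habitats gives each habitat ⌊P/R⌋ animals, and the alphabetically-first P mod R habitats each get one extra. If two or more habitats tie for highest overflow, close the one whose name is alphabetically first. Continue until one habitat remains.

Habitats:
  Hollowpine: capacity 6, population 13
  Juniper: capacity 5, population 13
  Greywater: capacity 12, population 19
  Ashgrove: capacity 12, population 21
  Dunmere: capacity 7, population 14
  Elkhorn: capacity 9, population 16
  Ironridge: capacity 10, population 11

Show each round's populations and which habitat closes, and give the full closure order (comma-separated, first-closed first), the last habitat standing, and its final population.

Closure order: Ashgrove, Dunmere, Elkhorn, Greywater, Hollowpine, Juniper
Last habitat: Ironridge with 107 animals

Round 1: Ashgrove=21 Dunmere=14 Elkhorn=16 Greywater=19 Hollowpine=13 Ironridge=11 Juniper=13 → close Ashgrove (overflow 9)
  21÷6 = 3 each, +1 to first 3
Round 2: Dunmere=18 Elkhorn=20 Greywater=23 Hollowpine=16 Ironridge=14 Juniper=16 → close Dunmere (overflow 11)
  18÷5 = 3 each, +1 to first 3
Round 3: Elkhorn=24 Greywater=27 Hollowpine=20 Ironridge=17 Juniper=19 → close Elkhorn (overflow 15)
  24÷4 = 6 each, +1 to first 0
Round 4: Greywater=33 Hollowpine=26 Ironridge=23 Juniper=25 → close Greywater (overflow 21)
  33÷3 = 11 each, +1 to first 0
Round 5: Hollowpine=37 Ironridge=34 Juniper=36 → close Hollowpine (overflow 31)
  37÷2 = 18 each, +1 to first 1
Round 6: Ironridge=53 Juniper=54 → close Juniper (overflow 49)
  54÷1 = 54 each, +1 to first 0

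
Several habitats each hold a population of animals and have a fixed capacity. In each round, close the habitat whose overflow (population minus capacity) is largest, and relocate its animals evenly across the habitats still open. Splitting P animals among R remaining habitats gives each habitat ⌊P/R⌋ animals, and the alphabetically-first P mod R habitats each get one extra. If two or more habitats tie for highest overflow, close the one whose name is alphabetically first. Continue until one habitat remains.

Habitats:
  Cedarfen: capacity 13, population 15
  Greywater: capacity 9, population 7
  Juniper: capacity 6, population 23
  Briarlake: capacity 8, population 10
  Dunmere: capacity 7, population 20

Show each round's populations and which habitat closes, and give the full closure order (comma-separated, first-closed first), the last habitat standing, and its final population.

Round 1: Briarlake=10 Cedarfen=15 Dunmere=20 Greywater=7 Juniper=23 → close Juniper (overflow 17)
  23÷4 = 5 each, +1 to first 3
Round 2: Briarlake=16 Cedarfen=21 Dunmere=26 Greywater=12 → close Dunmere (overflow 19)
  26÷3 = 8 each, +1 to first 2
Round 3: Briarlake=25 Cedarfen=30 Greywater=20 → close Briarlake (overflow 17)
  25÷2 = 12 each, +1 to first 1
Round 4: Cedarfen=43 Greywater=32 → close Cedarfen (overflow 30)
  43÷1 = 43 each, +1 to first 0

Closure order: Juniper, Dunmere, Briarlake, Cedarfen
Last habitat: Greywater with 75 animals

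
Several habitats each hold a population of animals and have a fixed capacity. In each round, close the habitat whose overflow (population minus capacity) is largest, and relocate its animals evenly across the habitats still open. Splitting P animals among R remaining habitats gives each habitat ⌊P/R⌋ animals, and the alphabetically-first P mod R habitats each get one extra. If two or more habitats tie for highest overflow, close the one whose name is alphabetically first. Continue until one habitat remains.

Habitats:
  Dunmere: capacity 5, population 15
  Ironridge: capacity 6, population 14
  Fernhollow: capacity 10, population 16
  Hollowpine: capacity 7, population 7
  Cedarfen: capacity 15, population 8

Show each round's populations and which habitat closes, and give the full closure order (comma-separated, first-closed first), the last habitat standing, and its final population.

Round 1: Cedarfen=8 Dunmere=15 Fernhollow=16 Hollowpine=7 Ironridge=14 → close Dunmere (overflow 10)
  15÷4 = 3 each, +1 to first 3
Round 2: Cedarfen=12 Fernhollow=20 Hollowpine=11 Ironridge=17 → close Ironridge (overflow 11)
  17÷3 = 5 each, +1 to first 2
Round 3: Cedarfen=18 Fernhollow=26 Hollowpine=16 → close Fernhollow (overflow 16)
  26÷2 = 13 each, +1 to first 0
Round 4: Cedarfen=31 Hollowpine=29 → close Hollowpine (overflow 22)
  29÷1 = 29 each, +1 to first 0

Closure order: Dunmere, Ironridge, Fernhollow, Hollowpine
Last habitat: Cedarfen with 60 animals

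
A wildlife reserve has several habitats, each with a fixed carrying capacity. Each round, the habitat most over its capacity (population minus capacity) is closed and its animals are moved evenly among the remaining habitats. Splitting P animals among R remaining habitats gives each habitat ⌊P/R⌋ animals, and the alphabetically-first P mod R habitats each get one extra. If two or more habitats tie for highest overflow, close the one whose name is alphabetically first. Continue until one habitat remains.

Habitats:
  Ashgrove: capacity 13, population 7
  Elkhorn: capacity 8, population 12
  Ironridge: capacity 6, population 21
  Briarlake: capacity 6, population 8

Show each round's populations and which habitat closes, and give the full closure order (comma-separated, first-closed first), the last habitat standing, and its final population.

Closure order: Ironridge, Elkhorn, Briarlake
Last habitat: Ashgrove with 48 animals

Round 1: Ashgrove=7 Briarlake=8 Elkhorn=12 Ironridge=21 → close Ironridge (overflow 15)
  21÷3 = 7 each, +1 to first 0
Round 2: Ashgrove=14 Briarlake=15 Elkhorn=19 → close Elkhorn (overflow 11)
  19÷2 = 9 each, +1 to first 1
Round 3: Ashgrove=24 Briarlake=24 → close Briarlake (overflow 18)
  24÷1 = 24 each, +1 to first 0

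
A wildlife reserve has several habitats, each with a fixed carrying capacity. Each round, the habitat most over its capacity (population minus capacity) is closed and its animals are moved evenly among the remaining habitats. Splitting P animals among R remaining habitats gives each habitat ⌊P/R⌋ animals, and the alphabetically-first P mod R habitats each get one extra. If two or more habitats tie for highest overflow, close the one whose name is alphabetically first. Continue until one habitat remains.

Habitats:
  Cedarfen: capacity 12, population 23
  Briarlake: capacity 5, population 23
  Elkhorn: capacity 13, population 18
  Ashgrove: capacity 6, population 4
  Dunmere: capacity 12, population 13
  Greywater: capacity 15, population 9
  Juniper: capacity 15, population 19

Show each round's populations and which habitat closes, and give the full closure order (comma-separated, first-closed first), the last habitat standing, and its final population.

Closure order: Briarlake, Cedarfen, Elkhorn, Dunmere, Juniper, Ashgrove
Last habitat: Greywater with 109 animals

Round 1: Ashgrove=4 Briarlake=23 Cedarfen=23 Dunmere=13 Elkhorn=18 Greywater=9 Juniper=19 → close Briarlake (overflow 18)
  23÷6 = 3 each, +1 to first 5
Round 2: Ashgrove=8 Cedarfen=27 Dunmere=17 Elkhorn=22 Greywater=13 Juniper=22 → close Cedarfen (overflow 15)
  27÷5 = 5 each, +1 to first 2
Round 3: Ashgrove=14 Dunmere=23 Elkhorn=27 Greywater=18 Juniper=27 → close Elkhorn (overflow 14)
  27÷4 = 6 each, +1 to first 3
Round 4: Ashgrove=21 Dunmere=30 Greywater=25 Juniper=33 → close Dunmere (overflow 18)
  30÷3 = 10 each, +1 to first 0
Round 5: Ashgrove=31 Greywater=35 Juniper=43 → close Juniper (overflow 28)
  43÷2 = 21 each, +1 to first 1
Round 6: Ashgrove=53 Greywater=56 → close Ashgrove (overflow 47)
  53÷1 = 53 each, +1 to first 0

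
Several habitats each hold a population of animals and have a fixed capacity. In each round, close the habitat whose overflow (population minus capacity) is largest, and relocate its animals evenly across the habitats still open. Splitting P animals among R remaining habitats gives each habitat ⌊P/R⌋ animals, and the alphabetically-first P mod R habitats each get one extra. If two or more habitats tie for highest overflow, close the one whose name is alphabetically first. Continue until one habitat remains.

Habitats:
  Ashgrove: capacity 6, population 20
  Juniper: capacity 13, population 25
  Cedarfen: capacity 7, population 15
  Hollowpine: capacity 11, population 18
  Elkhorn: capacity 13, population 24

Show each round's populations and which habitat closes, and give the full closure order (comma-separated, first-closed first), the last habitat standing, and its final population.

Closure order: Ashgrove, Juniper, Elkhorn, Cedarfen
Last habitat: Hollowpine with 102 animals

Round 1: Ashgrove=20 Cedarfen=15 Elkhorn=24 Hollowpine=18 Juniper=25 → close Ashgrove (overflow 14)
  20÷4 = 5 each, +1 to first 0
Round 2: Cedarfen=20 Elkhorn=29 Hollowpine=23 Juniper=30 → close Juniper (overflow 17)
  30÷3 = 10 each, +1 to first 0
Round 3: Cedarfen=30 Elkhorn=39 Hollowpine=33 → close Elkhorn (overflow 26)
  39÷2 = 19 each, +1 to first 1
Round 4: Cedarfen=50 Hollowpine=52 → close Cedarfen (overflow 43)
  50÷1 = 50 each, +1 to first 0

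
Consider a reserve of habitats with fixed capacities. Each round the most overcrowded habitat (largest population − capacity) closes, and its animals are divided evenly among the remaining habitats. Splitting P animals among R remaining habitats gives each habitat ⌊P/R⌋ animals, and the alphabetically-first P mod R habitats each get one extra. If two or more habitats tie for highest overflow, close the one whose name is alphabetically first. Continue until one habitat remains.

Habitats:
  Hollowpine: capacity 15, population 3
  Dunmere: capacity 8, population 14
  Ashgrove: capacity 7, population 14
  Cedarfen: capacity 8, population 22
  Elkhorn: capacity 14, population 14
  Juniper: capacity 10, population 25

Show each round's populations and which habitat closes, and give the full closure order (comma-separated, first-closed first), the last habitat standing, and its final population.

Round 1: Ashgrove=14 Cedarfen=22 Dunmere=14 Elkhorn=14 Hollowpine=3 Juniper=25 → close Juniper (overflow 15)
  25÷5 = 5 each, +1 to first 0
Round 2: Ashgrove=19 Cedarfen=27 Dunmere=19 Elkhorn=19 Hollowpine=8 → close Cedarfen (overflow 19)
  27÷4 = 6 each, +1 to first 3
Round 3: Ashgrove=26 Dunmere=26 Elkhorn=26 Hollowpine=14 → close Ashgrove (overflow 19)
  26÷3 = 8 each, +1 to first 2
Round 4: Dunmere=35 Elkhorn=35 Hollowpine=22 → close Dunmere (overflow 27)
  35÷2 = 17 each, +1 to first 1
Round 5: Elkhorn=53 Hollowpine=39 → close Elkhorn (overflow 39)
  53÷1 = 53 each, +1 to first 0

Closure order: Juniper, Cedarfen, Ashgrove, Dunmere, Elkhorn
Last habitat: Hollowpine with 92 animals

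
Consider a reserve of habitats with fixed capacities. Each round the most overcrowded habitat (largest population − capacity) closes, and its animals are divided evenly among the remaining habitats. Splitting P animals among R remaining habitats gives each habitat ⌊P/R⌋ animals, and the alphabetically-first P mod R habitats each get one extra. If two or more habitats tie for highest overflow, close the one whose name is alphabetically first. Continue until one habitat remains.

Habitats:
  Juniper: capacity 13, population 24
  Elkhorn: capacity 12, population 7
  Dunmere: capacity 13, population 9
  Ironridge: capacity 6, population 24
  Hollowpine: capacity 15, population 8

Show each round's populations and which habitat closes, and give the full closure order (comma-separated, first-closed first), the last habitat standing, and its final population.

Round 1: Dunmere=9 Elkhorn=7 Hollowpine=8 Ironridge=24 Juniper=24 → close Ironridge (overflow 18)
  24÷4 = 6 each, +1 to first 0
Round 2: Dunmere=15 Elkhorn=13 Hollowpine=14 Juniper=30 → close Juniper (overflow 17)
  30÷3 = 10 each, +1 to first 0
Round 3: Dunmere=25 Elkhorn=23 Hollowpine=24 → close Dunmere (overflow 12)
  25÷2 = 12 each, +1 to first 1
Round 4: Elkhorn=36 Hollowpine=36 → close Elkhorn (overflow 24)
  36÷1 = 36 each, +1 to first 0

Closure order: Ironridge, Juniper, Dunmere, Elkhorn
Last habitat: Hollowpine with 72 animals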